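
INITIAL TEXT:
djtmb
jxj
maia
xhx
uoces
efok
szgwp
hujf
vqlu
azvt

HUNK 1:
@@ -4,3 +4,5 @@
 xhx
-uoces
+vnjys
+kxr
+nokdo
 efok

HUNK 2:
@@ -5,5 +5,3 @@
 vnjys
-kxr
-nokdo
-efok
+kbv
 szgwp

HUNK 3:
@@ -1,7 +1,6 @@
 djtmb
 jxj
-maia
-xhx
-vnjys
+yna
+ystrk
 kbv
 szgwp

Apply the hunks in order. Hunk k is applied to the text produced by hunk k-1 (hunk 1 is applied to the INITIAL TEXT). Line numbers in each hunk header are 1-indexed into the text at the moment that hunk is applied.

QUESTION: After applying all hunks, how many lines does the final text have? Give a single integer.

Hunk 1: at line 4 remove [uoces] add [vnjys,kxr,nokdo] -> 12 lines: djtmb jxj maia xhx vnjys kxr nokdo efok szgwp hujf vqlu azvt
Hunk 2: at line 5 remove [kxr,nokdo,efok] add [kbv] -> 10 lines: djtmb jxj maia xhx vnjys kbv szgwp hujf vqlu azvt
Hunk 3: at line 1 remove [maia,xhx,vnjys] add [yna,ystrk] -> 9 lines: djtmb jxj yna ystrk kbv szgwp hujf vqlu azvt
Final line count: 9

Answer: 9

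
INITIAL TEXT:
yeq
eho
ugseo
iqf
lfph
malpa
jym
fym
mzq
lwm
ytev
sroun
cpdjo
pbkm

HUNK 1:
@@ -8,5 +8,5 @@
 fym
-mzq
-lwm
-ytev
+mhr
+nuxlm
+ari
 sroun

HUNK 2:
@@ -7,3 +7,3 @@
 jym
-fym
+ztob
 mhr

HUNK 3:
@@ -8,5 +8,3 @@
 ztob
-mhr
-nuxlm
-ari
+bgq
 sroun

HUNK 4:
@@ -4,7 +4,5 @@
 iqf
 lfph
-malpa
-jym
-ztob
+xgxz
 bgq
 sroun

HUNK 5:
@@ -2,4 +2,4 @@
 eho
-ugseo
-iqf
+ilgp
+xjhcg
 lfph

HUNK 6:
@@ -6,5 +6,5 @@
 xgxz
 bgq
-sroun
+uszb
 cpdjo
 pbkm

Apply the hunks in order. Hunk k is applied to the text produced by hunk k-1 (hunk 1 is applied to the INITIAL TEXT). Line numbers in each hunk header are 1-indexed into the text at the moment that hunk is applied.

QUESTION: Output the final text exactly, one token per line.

Answer: yeq
eho
ilgp
xjhcg
lfph
xgxz
bgq
uszb
cpdjo
pbkm

Derivation:
Hunk 1: at line 8 remove [mzq,lwm,ytev] add [mhr,nuxlm,ari] -> 14 lines: yeq eho ugseo iqf lfph malpa jym fym mhr nuxlm ari sroun cpdjo pbkm
Hunk 2: at line 7 remove [fym] add [ztob] -> 14 lines: yeq eho ugseo iqf lfph malpa jym ztob mhr nuxlm ari sroun cpdjo pbkm
Hunk 3: at line 8 remove [mhr,nuxlm,ari] add [bgq] -> 12 lines: yeq eho ugseo iqf lfph malpa jym ztob bgq sroun cpdjo pbkm
Hunk 4: at line 4 remove [malpa,jym,ztob] add [xgxz] -> 10 lines: yeq eho ugseo iqf lfph xgxz bgq sroun cpdjo pbkm
Hunk 5: at line 2 remove [ugseo,iqf] add [ilgp,xjhcg] -> 10 lines: yeq eho ilgp xjhcg lfph xgxz bgq sroun cpdjo pbkm
Hunk 6: at line 6 remove [sroun] add [uszb] -> 10 lines: yeq eho ilgp xjhcg lfph xgxz bgq uszb cpdjo pbkm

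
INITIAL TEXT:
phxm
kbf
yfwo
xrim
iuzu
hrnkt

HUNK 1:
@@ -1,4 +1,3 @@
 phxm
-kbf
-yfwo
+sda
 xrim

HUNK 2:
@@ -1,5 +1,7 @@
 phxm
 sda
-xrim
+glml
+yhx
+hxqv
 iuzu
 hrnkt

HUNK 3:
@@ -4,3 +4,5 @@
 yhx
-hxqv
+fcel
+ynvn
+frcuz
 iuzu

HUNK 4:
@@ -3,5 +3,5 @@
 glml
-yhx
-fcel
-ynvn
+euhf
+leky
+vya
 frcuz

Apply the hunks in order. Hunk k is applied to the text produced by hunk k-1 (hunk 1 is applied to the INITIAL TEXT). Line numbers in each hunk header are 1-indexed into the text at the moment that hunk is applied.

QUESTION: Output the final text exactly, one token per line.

Hunk 1: at line 1 remove [kbf,yfwo] add [sda] -> 5 lines: phxm sda xrim iuzu hrnkt
Hunk 2: at line 1 remove [xrim] add [glml,yhx,hxqv] -> 7 lines: phxm sda glml yhx hxqv iuzu hrnkt
Hunk 3: at line 4 remove [hxqv] add [fcel,ynvn,frcuz] -> 9 lines: phxm sda glml yhx fcel ynvn frcuz iuzu hrnkt
Hunk 4: at line 3 remove [yhx,fcel,ynvn] add [euhf,leky,vya] -> 9 lines: phxm sda glml euhf leky vya frcuz iuzu hrnkt

Answer: phxm
sda
glml
euhf
leky
vya
frcuz
iuzu
hrnkt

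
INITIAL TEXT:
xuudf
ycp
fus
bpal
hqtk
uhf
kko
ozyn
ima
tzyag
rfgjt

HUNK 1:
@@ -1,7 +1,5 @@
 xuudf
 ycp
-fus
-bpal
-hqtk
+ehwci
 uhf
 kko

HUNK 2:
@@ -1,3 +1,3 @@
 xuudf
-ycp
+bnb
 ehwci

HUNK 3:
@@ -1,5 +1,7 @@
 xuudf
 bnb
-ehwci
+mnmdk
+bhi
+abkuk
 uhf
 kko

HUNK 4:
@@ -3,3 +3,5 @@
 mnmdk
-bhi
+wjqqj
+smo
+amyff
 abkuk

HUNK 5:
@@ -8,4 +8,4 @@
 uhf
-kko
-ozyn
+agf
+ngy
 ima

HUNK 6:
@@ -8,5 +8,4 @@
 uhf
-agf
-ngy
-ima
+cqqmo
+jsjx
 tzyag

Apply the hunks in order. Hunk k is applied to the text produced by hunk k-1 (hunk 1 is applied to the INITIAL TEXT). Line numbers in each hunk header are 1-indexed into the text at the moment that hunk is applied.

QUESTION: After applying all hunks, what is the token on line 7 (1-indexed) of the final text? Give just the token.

Answer: abkuk

Derivation:
Hunk 1: at line 1 remove [fus,bpal,hqtk] add [ehwci] -> 9 lines: xuudf ycp ehwci uhf kko ozyn ima tzyag rfgjt
Hunk 2: at line 1 remove [ycp] add [bnb] -> 9 lines: xuudf bnb ehwci uhf kko ozyn ima tzyag rfgjt
Hunk 3: at line 1 remove [ehwci] add [mnmdk,bhi,abkuk] -> 11 lines: xuudf bnb mnmdk bhi abkuk uhf kko ozyn ima tzyag rfgjt
Hunk 4: at line 3 remove [bhi] add [wjqqj,smo,amyff] -> 13 lines: xuudf bnb mnmdk wjqqj smo amyff abkuk uhf kko ozyn ima tzyag rfgjt
Hunk 5: at line 8 remove [kko,ozyn] add [agf,ngy] -> 13 lines: xuudf bnb mnmdk wjqqj smo amyff abkuk uhf agf ngy ima tzyag rfgjt
Hunk 6: at line 8 remove [agf,ngy,ima] add [cqqmo,jsjx] -> 12 lines: xuudf bnb mnmdk wjqqj smo amyff abkuk uhf cqqmo jsjx tzyag rfgjt
Final line 7: abkuk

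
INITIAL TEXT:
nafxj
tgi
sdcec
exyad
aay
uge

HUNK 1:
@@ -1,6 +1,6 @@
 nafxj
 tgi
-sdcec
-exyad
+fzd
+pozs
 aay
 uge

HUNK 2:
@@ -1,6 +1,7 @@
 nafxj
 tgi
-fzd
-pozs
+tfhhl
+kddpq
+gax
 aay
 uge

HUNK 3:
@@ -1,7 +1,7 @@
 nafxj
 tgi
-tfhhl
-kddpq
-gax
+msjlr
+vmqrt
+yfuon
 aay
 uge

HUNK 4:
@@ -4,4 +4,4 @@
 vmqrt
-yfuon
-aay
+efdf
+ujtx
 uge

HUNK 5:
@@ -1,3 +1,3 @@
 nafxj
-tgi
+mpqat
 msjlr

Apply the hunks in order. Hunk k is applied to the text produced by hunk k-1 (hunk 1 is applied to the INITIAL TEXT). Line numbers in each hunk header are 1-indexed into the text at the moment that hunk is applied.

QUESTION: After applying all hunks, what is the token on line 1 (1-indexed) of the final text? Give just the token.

Hunk 1: at line 1 remove [sdcec,exyad] add [fzd,pozs] -> 6 lines: nafxj tgi fzd pozs aay uge
Hunk 2: at line 1 remove [fzd,pozs] add [tfhhl,kddpq,gax] -> 7 lines: nafxj tgi tfhhl kddpq gax aay uge
Hunk 3: at line 1 remove [tfhhl,kddpq,gax] add [msjlr,vmqrt,yfuon] -> 7 lines: nafxj tgi msjlr vmqrt yfuon aay uge
Hunk 4: at line 4 remove [yfuon,aay] add [efdf,ujtx] -> 7 lines: nafxj tgi msjlr vmqrt efdf ujtx uge
Hunk 5: at line 1 remove [tgi] add [mpqat] -> 7 lines: nafxj mpqat msjlr vmqrt efdf ujtx uge
Final line 1: nafxj

Answer: nafxj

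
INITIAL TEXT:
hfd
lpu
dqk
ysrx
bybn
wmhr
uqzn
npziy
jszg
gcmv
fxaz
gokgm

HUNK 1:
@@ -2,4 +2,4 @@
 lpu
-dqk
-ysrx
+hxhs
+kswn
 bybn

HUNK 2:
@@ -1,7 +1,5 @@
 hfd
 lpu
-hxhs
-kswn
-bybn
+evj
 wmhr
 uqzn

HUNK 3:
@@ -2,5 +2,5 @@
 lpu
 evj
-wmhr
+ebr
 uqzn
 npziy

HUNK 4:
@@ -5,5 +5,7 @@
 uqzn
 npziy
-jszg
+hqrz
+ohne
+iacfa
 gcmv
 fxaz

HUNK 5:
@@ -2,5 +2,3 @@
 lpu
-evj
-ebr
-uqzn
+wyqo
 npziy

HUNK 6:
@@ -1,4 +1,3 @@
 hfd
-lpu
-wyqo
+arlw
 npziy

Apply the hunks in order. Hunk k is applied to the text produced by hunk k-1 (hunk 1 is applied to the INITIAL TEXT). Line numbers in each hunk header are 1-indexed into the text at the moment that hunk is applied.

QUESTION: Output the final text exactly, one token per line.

Hunk 1: at line 2 remove [dqk,ysrx] add [hxhs,kswn] -> 12 lines: hfd lpu hxhs kswn bybn wmhr uqzn npziy jszg gcmv fxaz gokgm
Hunk 2: at line 1 remove [hxhs,kswn,bybn] add [evj] -> 10 lines: hfd lpu evj wmhr uqzn npziy jszg gcmv fxaz gokgm
Hunk 3: at line 2 remove [wmhr] add [ebr] -> 10 lines: hfd lpu evj ebr uqzn npziy jszg gcmv fxaz gokgm
Hunk 4: at line 5 remove [jszg] add [hqrz,ohne,iacfa] -> 12 lines: hfd lpu evj ebr uqzn npziy hqrz ohne iacfa gcmv fxaz gokgm
Hunk 5: at line 2 remove [evj,ebr,uqzn] add [wyqo] -> 10 lines: hfd lpu wyqo npziy hqrz ohne iacfa gcmv fxaz gokgm
Hunk 6: at line 1 remove [lpu,wyqo] add [arlw] -> 9 lines: hfd arlw npziy hqrz ohne iacfa gcmv fxaz gokgm

Answer: hfd
arlw
npziy
hqrz
ohne
iacfa
gcmv
fxaz
gokgm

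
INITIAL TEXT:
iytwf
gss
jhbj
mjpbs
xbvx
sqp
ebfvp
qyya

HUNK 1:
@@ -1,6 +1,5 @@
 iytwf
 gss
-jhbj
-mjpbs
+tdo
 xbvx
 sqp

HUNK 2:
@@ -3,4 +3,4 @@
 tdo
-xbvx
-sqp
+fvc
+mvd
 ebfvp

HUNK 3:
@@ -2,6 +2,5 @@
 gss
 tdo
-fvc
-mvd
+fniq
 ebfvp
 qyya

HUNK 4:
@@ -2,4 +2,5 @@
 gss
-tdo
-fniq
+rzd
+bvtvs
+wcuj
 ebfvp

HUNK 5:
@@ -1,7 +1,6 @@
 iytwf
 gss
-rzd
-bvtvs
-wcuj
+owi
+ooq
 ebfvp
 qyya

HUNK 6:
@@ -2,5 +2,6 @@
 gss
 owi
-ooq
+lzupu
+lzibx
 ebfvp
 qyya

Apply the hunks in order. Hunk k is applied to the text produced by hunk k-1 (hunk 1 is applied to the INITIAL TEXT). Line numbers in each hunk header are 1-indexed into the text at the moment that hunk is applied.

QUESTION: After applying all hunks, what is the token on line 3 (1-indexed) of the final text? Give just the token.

Answer: owi

Derivation:
Hunk 1: at line 1 remove [jhbj,mjpbs] add [tdo] -> 7 lines: iytwf gss tdo xbvx sqp ebfvp qyya
Hunk 2: at line 3 remove [xbvx,sqp] add [fvc,mvd] -> 7 lines: iytwf gss tdo fvc mvd ebfvp qyya
Hunk 3: at line 2 remove [fvc,mvd] add [fniq] -> 6 lines: iytwf gss tdo fniq ebfvp qyya
Hunk 4: at line 2 remove [tdo,fniq] add [rzd,bvtvs,wcuj] -> 7 lines: iytwf gss rzd bvtvs wcuj ebfvp qyya
Hunk 5: at line 1 remove [rzd,bvtvs,wcuj] add [owi,ooq] -> 6 lines: iytwf gss owi ooq ebfvp qyya
Hunk 6: at line 2 remove [ooq] add [lzupu,lzibx] -> 7 lines: iytwf gss owi lzupu lzibx ebfvp qyya
Final line 3: owi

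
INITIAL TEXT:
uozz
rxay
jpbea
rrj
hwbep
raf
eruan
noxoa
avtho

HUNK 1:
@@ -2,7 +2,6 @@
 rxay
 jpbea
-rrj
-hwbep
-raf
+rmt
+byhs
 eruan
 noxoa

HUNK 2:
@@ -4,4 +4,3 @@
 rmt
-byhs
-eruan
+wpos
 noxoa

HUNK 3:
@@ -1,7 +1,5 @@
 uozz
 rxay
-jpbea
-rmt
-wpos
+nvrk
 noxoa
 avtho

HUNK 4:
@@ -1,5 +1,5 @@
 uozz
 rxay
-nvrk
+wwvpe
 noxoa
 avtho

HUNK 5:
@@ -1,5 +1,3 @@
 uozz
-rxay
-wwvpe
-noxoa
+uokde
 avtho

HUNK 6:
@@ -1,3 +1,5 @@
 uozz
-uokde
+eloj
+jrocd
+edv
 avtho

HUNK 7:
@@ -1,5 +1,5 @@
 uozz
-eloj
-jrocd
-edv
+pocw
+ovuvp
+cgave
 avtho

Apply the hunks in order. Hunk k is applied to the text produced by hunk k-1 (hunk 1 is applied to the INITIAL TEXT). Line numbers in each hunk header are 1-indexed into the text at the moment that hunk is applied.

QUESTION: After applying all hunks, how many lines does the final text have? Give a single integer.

Answer: 5

Derivation:
Hunk 1: at line 2 remove [rrj,hwbep,raf] add [rmt,byhs] -> 8 lines: uozz rxay jpbea rmt byhs eruan noxoa avtho
Hunk 2: at line 4 remove [byhs,eruan] add [wpos] -> 7 lines: uozz rxay jpbea rmt wpos noxoa avtho
Hunk 3: at line 1 remove [jpbea,rmt,wpos] add [nvrk] -> 5 lines: uozz rxay nvrk noxoa avtho
Hunk 4: at line 1 remove [nvrk] add [wwvpe] -> 5 lines: uozz rxay wwvpe noxoa avtho
Hunk 5: at line 1 remove [rxay,wwvpe,noxoa] add [uokde] -> 3 lines: uozz uokde avtho
Hunk 6: at line 1 remove [uokde] add [eloj,jrocd,edv] -> 5 lines: uozz eloj jrocd edv avtho
Hunk 7: at line 1 remove [eloj,jrocd,edv] add [pocw,ovuvp,cgave] -> 5 lines: uozz pocw ovuvp cgave avtho
Final line count: 5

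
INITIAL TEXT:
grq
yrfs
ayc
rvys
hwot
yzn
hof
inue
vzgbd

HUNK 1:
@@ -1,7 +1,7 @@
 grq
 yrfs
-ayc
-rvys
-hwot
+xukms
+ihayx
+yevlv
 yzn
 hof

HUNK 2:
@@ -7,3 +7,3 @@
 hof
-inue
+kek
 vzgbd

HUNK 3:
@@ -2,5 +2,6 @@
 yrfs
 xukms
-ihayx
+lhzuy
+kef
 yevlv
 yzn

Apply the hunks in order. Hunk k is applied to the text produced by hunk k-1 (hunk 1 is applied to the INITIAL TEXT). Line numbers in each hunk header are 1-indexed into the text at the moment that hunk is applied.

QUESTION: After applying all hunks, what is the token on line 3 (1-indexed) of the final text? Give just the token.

Hunk 1: at line 1 remove [ayc,rvys,hwot] add [xukms,ihayx,yevlv] -> 9 lines: grq yrfs xukms ihayx yevlv yzn hof inue vzgbd
Hunk 2: at line 7 remove [inue] add [kek] -> 9 lines: grq yrfs xukms ihayx yevlv yzn hof kek vzgbd
Hunk 3: at line 2 remove [ihayx] add [lhzuy,kef] -> 10 lines: grq yrfs xukms lhzuy kef yevlv yzn hof kek vzgbd
Final line 3: xukms

Answer: xukms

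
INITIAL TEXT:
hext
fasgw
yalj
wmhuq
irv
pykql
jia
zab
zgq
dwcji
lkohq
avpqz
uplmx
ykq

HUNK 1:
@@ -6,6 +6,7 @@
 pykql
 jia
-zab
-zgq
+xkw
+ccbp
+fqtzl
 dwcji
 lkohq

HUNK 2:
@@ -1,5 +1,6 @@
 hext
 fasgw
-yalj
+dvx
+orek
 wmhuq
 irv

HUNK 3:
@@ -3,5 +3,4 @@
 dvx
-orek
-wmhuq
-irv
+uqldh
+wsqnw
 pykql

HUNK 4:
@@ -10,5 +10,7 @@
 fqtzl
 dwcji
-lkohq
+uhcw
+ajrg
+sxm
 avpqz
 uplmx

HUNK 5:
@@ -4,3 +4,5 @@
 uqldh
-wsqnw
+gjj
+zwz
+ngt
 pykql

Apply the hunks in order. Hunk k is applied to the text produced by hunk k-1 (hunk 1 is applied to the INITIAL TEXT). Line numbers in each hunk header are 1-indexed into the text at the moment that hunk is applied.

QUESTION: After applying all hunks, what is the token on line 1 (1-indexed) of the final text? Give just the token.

Answer: hext

Derivation:
Hunk 1: at line 6 remove [zab,zgq] add [xkw,ccbp,fqtzl] -> 15 lines: hext fasgw yalj wmhuq irv pykql jia xkw ccbp fqtzl dwcji lkohq avpqz uplmx ykq
Hunk 2: at line 1 remove [yalj] add [dvx,orek] -> 16 lines: hext fasgw dvx orek wmhuq irv pykql jia xkw ccbp fqtzl dwcji lkohq avpqz uplmx ykq
Hunk 3: at line 3 remove [orek,wmhuq,irv] add [uqldh,wsqnw] -> 15 lines: hext fasgw dvx uqldh wsqnw pykql jia xkw ccbp fqtzl dwcji lkohq avpqz uplmx ykq
Hunk 4: at line 10 remove [lkohq] add [uhcw,ajrg,sxm] -> 17 lines: hext fasgw dvx uqldh wsqnw pykql jia xkw ccbp fqtzl dwcji uhcw ajrg sxm avpqz uplmx ykq
Hunk 5: at line 4 remove [wsqnw] add [gjj,zwz,ngt] -> 19 lines: hext fasgw dvx uqldh gjj zwz ngt pykql jia xkw ccbp fqtzl dwcji uhcw ajrg sxm avpqz uplmx ykq
Final line 1: hext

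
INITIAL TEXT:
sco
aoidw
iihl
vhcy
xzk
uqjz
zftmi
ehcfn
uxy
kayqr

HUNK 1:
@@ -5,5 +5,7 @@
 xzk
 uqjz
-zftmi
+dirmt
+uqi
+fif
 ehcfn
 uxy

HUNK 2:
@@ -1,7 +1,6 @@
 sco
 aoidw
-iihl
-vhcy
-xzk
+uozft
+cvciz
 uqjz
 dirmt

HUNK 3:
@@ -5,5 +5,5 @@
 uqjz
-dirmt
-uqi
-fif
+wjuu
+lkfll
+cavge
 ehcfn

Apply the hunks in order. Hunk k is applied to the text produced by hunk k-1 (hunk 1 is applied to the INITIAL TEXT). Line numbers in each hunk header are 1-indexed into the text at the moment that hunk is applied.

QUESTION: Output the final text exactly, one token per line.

Hunk 1: at line 5 remove [zftmi] add [dirmt,uqi,fif] -> 12 lines: sco aoidw iihl vhcy xzk uqjz dirmt uqi fif ehcfn uxy kayqr
Hunk 2: at line 1 remove [iihl,vhcy,xzk] add [uozft,cvciz] -> 11 lines: sco aoidw uozft cvciz uqjz dirmt uqi fif ehcfn uxy kayqr
Hunk 3: at line 5 remove [dirmt,uqi,fif] add [wjuu,lkfll,cavge] -> 11 lines: sco aoidw uozft cvciz uqjz wjuu lkfll cavge ehcfn uxy kayqr

Answer: sco
aoidw
uozft
cvciz
uqjz
wjuu
lkfll
cavge
ehcfn
uxy
kayqr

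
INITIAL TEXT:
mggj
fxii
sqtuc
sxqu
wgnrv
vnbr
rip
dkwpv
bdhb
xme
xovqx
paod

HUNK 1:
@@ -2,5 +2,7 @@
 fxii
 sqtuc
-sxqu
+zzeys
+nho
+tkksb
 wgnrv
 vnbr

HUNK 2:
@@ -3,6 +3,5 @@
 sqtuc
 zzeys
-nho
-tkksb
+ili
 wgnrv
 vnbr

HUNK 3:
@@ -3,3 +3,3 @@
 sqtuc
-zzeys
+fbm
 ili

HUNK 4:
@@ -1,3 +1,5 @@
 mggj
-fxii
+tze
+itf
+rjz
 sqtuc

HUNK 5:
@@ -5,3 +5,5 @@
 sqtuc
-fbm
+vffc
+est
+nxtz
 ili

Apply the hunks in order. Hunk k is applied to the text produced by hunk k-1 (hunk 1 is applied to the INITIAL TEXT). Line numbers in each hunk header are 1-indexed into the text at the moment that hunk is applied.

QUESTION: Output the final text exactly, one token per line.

Answer: mggj
tze
itf
rjz
sqtuc
vffc
est
nxtz
ili
wgnrv
vnbr
rip
dkwpv
bdhb
xme
xovqx
paod

Derivation:
Hunk 1: at line 2 remove [sxqu] add [zzeys,nho,tkksb] -> 14 lines: mggj fxii sqtuc zzeys nho tkksb wgnrv vnbr rip dkwpv bdhb xme xovqx paod
Hunk 2: at line 3 remove [nho,tkksb] add [ili] -> 13 lines: mggj fxii sqtuc zzeys ili wgnrv vnbr rip dkwpv bdhb xme xovqx paod
Hunk 3: at line 3 remove [zzeys] add [fbm] -> 13 lines: mggj fxii sqtuc fbm ili wgnrv vnbr rip dkwpv bdhb xme xovqx paod
Hunk 4: at line 1 remove [fxii] add [tze,itf,rjz] -> 15 lines: mggj tze itf rjz sqtuc fbm ili wgnrv vnbr rip dkwpv bdhb xme xovqx paod
Hunk 5: at line 5 remove [fbm] add [vffc,est,nxtz] -> 17 lines: mggj tze itf rjz sqtuc vffc est nxtz ili wgnrv vnbr rip dkwpv bdhb xme xovqx paod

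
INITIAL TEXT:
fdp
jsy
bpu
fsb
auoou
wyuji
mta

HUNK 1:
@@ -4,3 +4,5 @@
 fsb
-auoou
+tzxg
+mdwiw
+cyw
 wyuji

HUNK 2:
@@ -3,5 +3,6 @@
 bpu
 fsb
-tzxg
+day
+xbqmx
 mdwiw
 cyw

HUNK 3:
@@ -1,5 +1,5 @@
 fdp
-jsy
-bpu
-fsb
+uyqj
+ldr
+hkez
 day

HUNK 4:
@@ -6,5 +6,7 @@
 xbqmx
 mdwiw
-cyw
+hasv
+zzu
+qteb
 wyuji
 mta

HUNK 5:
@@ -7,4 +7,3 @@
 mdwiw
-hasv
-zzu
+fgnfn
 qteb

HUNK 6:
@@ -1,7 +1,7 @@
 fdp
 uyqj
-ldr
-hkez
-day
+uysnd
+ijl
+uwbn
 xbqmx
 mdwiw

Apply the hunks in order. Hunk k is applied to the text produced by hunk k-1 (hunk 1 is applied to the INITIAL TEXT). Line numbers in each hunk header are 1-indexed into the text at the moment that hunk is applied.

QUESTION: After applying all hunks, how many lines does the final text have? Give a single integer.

Hunk 1: at line 4 remove [auoou] add [tzxg,mdwiw,cyw] -> 9 lines: fdp jsy bpu fsb tzxg mdwiw cyw wyuji mta
Hunk 2: at line 3 remove [tzxg] add [day,xbqmx] -> 10 lines: fdp jsy bpu fsb day xbqmx mdwiw cyw wyuji mta
Hunk 3: at line 1 remove [jsy,bpu,fsb] add [uyqj,ldr,hkez] -> 10 lines: fdp uyqj ldr hkez day xbqmx mdwiw cyw wyuji mta
Hunk 4: at line 6 remove [cyw] add [hasv,zzu,qteb] -> 12 lines: fdp uyqj ldr hkez day xbqmx mdwiw hasv zzu qteb wyuji mta
Hunk 5: at line 7 remove [hasv,zzu] add [fgnfn] -> 11 lines: fdp uyqj ldr hkez day xbqmx mdwiw fgnfn qteb wyuji mta
Hunk 6: at line 1 remove [ldr,hkez,day] add [uysnd,ijl,uwbn] -> 11 lines: fdp uyqj uysnd ijl uwbn xbqmx mdwiw fgnfn qteb wyuji mta
Final line count: 11

Answer: 11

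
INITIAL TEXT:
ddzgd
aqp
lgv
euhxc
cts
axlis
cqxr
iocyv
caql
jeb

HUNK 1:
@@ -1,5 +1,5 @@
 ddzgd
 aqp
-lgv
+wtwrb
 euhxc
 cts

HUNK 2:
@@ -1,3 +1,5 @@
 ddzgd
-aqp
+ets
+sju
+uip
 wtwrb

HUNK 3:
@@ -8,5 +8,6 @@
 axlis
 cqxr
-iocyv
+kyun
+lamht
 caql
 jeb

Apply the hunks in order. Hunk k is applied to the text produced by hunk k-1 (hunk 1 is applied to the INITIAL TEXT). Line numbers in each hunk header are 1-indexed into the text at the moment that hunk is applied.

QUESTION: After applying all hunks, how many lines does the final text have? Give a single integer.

Answer: 13

Derivation:
Hunk 1: at line 1 remove [lgv] add [wtwrb] -> 10 lines: ddzgd aqp wtwrb euhxc cts axlis cqxr iocyv caql jeb
Hunk 2: at line 1 remove [aqp] add [ets,sju,uip] -> 12 lines: ddzgd ets sju uip wtwrb euhxc cts axlis cqxr iocyv caql jeb
Hunk 3: at line 8 remove [iocyv] add [kyun,lamht] -> 13 lines: ddzgd ets sju uip wtwrb euhxc cts axlis cqxr kyun lamht caql jeb
Final line count: 13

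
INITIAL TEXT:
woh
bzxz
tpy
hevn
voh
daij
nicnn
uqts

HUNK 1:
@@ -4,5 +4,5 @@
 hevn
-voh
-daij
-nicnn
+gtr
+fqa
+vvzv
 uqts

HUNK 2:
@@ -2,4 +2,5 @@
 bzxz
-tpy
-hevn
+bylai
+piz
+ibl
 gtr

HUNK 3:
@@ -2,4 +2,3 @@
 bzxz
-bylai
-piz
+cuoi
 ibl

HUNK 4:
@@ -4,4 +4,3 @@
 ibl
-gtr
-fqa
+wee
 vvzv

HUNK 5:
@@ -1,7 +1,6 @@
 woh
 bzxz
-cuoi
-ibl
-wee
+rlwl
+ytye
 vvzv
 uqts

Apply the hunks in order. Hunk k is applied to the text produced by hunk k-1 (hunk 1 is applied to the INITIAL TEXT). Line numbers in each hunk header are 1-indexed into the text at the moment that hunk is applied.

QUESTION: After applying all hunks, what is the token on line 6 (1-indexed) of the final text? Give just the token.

Hunk 1: at line 4 remove [voh,daij,nicnn] add [gtr,fqa,vvzv] -> 8 lines: woh bzxz tpy hevn gtr fqa vvzv uqts
Hunk 2: at line 2 remove [tpy,hevn] add [bylai,piz,ibl] -> 9 lines: woh bzxz bylai piz ibl gtr fqa vvzv uqts
Hunk 3: at line 2 remove [bylai,piz] add [cuoi] -> 8 lines: woh bzxz cuoi ibl gtr fqa vvzv uqts
Hunk 4: at line 4 remove [gtr,fqa] add [wee] -> 7 lines: woh bzxz cuoi ibl wee vvzv uqts
Hunk 5: at line 1 remove [cuoi,ibl,wee] add [rlwl,ytye] -> 6 lines: woh bzxz rlwl ytye vvzv uqts
Final line 6: uqts

Answer: uqts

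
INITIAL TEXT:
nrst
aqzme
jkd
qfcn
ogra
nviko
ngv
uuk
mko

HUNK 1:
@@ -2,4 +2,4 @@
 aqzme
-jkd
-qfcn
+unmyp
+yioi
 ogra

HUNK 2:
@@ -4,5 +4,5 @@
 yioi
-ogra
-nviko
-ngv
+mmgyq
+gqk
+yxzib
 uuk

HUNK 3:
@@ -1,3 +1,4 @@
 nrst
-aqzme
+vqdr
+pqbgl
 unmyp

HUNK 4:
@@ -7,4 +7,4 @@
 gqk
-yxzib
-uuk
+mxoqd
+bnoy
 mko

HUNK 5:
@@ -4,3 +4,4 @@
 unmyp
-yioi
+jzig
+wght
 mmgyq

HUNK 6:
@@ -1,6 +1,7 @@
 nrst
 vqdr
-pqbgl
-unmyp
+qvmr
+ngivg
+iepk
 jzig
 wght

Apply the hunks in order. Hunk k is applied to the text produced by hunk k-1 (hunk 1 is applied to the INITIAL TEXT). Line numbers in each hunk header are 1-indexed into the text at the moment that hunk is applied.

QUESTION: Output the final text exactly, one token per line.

Answer: nrst
vqdr
qvmr
ngivg
iepk
jzig
wght
mmgyq
gqk
mxoqd
bnoy
mko

Derivation:
Hunk 1: at line 2 remove [jkd,qfcn] add [unmyp,yioi] -> 9 lines: nrst aqzme unmyp yioi ogra nviko ngv uuk mko
Hunk 2: at line 4 remove [ogra,nviko,ngv] add [mmgyq,gqk,yxzib] -> 9 lines: nrst aqzme unmyp yioi mmgyq gqk yxzib uuk mko
Hunk 3: at line 1 remove [aqzme] add [vqdr,pqbgl] -> 10 lines: nrst vqdr pqbgl unmyp yioi mmgyq gqk yxzib uuk mko
Hunk 4: at line 7 remove [yxzib,uuk] add [mxoqd,bnoy] -> 10 lines: nrst vqdr pqbgl unmyp yioi mmgyq gqk mxoqd bnoy mko
Hunk 5: at line 4 remove [yioi] add [jzig,wght] -> 11 lines: nrst vqdr pqbgl unmyp jzig wght mmgyq gqk mxoqd bnoy mko
Hunk 6: at line 1 remove [pqbgl,unmyp] add [qvmr,ngivg,iepk] -> 12 lines: nrst vqdr qvmr ngivg iepk jzig wght mmgyq gqk mxoqd bnoy mko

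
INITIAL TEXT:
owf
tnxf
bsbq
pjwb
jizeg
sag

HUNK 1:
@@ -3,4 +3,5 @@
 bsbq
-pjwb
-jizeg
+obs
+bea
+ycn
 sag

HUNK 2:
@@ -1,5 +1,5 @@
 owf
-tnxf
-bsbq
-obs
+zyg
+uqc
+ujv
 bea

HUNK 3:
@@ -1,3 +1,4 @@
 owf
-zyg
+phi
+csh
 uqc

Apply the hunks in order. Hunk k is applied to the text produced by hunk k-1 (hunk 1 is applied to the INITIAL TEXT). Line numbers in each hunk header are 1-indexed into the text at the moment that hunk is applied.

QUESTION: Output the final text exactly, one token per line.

Answer: owf
phi
csh
uqc
ujv
bea
ycn
sag

Derivation:
Hunk 1: at line 3 remove [pjwb,jizeg] add [obs,bea,ycn] -> 7 lines: owf tnxf bsbq obs bea ycn sag
Hunk 2: at line 1 remove [tnxf,bsbq,obs] add [zyg,uqc,ujv] -> 7 lines: owf zyg uqc ujv bea ycn sag
Hunk 3: at line 1 remove [zyg] add [phi,csh] -> 8 lines: owf phi csh uqc ujv bea ycn sag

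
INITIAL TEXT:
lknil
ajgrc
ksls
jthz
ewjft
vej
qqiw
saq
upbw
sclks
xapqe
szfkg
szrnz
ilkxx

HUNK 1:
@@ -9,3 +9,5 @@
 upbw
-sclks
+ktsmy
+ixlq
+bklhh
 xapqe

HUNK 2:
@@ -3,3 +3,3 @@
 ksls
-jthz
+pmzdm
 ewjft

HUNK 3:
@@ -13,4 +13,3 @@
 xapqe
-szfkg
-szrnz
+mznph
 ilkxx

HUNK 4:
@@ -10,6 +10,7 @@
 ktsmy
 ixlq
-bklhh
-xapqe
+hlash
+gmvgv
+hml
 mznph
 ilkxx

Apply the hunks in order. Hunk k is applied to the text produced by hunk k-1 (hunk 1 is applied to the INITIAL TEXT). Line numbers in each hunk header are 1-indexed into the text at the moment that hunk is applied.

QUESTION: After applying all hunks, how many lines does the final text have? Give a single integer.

Hunk 1: at line 9 remove [sclks] add [ktsmy,ixlq,bklhh] -> 16 lines: lknil ajgrc ksls jthz ewjft vej qqiw saq upbw ktsmy ixlq bklhh xapqe szfkg szrnz ilkxx
Hunk 2: at line 3 remove [jthz] add [pmzdm] -> 16 lines: lknil ajgrc ksls pmzdm ewjft vej qqiw saq upbw ktsmy ixlq bklhh xapqe szfkg szrnz ilkxx
Hunk 3: at line 13 remove [szfkg,szrnz] add [mznph] -> 15 lines: lknil ajgrc ksls pmzdm ewjft vej qqiw saq upbw ktsmy ixlq bklhh xapqe mznph ilkxx
Hunk 4: at line 10 remove [bklhh,xapqe] add [hlash,gmvgv,hml] -> 16 lines: lknil ajgrc ksls pmzdm ewjft vej qqiw saq upbw ktsmy ixlq hlash gmvgv hml mznph ilkxx
Final line count: 16

Answer: 16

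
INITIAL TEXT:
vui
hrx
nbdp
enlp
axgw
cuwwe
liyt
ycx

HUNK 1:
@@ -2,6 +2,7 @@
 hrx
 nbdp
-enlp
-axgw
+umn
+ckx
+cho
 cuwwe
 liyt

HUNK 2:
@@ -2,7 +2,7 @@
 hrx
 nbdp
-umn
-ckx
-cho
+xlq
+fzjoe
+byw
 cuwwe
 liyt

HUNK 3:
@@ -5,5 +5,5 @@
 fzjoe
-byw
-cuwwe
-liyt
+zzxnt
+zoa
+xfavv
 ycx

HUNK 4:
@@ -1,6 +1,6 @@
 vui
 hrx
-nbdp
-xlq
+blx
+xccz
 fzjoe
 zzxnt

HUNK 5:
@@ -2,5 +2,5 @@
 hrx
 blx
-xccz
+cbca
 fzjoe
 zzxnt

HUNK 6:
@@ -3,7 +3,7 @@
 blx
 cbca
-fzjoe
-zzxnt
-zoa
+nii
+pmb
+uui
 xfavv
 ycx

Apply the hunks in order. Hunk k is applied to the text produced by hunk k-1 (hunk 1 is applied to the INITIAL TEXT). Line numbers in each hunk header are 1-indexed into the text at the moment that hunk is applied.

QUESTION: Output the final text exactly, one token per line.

Answer: vui
hrx
blx
cbca
nii
pmb
uui
xfavv
ycx

Derivation:
Hunk 1: at line 2 remove [enlp,axgw] add [umn,ckx,cho] -> 9 lines: vui hrx nbdp umn ckx cho cuwwe liyt ycx
Hunk 2: at line 2 remove [umn,ckx,cho] add [xlq,fzjoe,byw] -> 9 lines: vui hrx nbdp xlq fzjoe byw cuwwe liyt ycx
Hunk 3: at line 5 remove [byw,cuwwe,liyt] add [zzxnt,zoa,xfavv] -> 9 lines: vui hrx nbdp xlq fzjoe zzxnt zoa xfavv ycx
Hunk 4: at line 1 remove [nbdp,xlq] add [blx,xccz] -> 9 lines: vui hrx blx xccz fzjoe zzxnt zoa xfavv ycx
Hunk 5: at line 2 remove [xccz] add [cbca] -> 9 lines: vui hrx blx cbca fzjoe zzxnt zoa xfavv ycx
Hunk 6: at line 3 remove [fzjoe,zzxnt,zoa] add [nii,pmb,uui] -> 9 lines: vui hrx blx cbca nii pmb uui xfavv ycx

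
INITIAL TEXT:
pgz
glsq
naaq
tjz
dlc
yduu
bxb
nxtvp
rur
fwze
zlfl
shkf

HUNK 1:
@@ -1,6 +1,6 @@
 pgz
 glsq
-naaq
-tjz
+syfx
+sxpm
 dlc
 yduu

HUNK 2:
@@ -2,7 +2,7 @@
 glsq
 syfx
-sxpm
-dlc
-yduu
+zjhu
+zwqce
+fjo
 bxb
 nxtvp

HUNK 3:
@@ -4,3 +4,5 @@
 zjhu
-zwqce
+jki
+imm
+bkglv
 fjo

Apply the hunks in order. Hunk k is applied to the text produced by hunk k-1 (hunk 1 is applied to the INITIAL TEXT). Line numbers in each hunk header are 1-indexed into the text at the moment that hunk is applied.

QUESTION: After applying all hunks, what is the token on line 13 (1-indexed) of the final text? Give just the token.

Hunk 1: at line 1 remove [naaq,tjz] add [syfx,sxpm] -> 12 lines: pgz glsq syfx sxpm dlc yduu bxb nxtvp rur fwze zlfl shkf
Hunk 2: at line 2 remove [sxpm,dlc,yduu] add [zjhu,zwqce,fjo] -> 12 lines: pgz glsq syfx zjhu zwqce fjo bxb nxtvp rur fwze zlfl shkf
Hunk 3: at line 4 remove [zwqce] add [jki,imm,bkglv] -> 14 lines: pgz glsq syfx zjhu jki imm bkglv fjo bxb nxtvp rur fwze zlfl shkf
Final line 13: zlfl

Answer: zlfl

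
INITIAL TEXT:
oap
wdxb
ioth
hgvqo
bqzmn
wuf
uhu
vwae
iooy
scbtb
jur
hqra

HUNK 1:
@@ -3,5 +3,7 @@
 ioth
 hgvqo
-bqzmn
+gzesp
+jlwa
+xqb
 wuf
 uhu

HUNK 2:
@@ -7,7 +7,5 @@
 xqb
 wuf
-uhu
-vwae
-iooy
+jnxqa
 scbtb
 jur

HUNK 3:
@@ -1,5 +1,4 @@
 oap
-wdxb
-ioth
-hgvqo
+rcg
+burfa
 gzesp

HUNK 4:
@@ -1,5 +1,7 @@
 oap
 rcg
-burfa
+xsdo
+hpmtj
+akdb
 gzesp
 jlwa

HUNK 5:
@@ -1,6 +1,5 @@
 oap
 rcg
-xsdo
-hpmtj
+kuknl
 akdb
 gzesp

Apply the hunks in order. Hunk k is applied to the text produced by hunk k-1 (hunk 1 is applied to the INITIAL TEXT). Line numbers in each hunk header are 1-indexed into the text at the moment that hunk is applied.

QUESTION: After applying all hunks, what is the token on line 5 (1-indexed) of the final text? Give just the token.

Answer: gzesp

Derivation:
Hunk 1: at line 3 remove [bqzmn] add [gzesp,jlwa,xqb] -> 14 lines: oap wdxb ioth hgvqo gzesp jlwa xqb wuf uhu vwae iooy scbtb jur hqra
Hunk 2: at line 7 remove [uhu,vwae,iooy] add [jnxqa] -> 12 lines: oap wdxb ioth hgvqo gzesp jlwa xqb wuf jnxqa scbtb jur hqra
Hunk 3: at line 1 remove [wdxb,ioth,hgvqo] add [rcg,burfa] -> 11 lines: oap rcg burfa gzesp jlwa xqb wuf jnxqa scbtb jur hqra
Hunk 4: at line 1 remove [burfa] add [xsdo,hpmtj,akdb] -> 13 lines: oap rcg xsdo hpmtj akdb gzesp jlwa xqb wuf jnxqa scbtb jur hqra
Hunk 5: at line 1 remove [xsdo,hpmtj] add [kuknl] -> 12 lines: oap rcg kuknl akdb gzesp jlwa xqb wuf jnxqa scbtb jur hqra
Final line 5: gzesp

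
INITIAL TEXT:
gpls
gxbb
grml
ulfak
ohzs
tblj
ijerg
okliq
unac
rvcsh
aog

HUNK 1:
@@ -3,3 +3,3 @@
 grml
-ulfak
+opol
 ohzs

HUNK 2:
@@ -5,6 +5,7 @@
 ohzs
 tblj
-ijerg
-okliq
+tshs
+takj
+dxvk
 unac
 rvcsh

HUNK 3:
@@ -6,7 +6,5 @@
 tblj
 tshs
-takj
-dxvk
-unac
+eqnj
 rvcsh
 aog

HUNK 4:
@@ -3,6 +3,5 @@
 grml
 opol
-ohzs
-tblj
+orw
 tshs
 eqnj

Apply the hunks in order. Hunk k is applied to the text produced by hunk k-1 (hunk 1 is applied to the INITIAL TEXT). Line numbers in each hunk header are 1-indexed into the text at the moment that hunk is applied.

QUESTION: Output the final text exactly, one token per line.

Answer: gpls
gxbb
grml
opol
orw
tshs
eqnj
rvcsh
aog

Derivation:
Hunk 1: at line 3 remove [ulfak] add [opol] -> 11 lines: gpls gxbb grml opol ohzs tblj ijerg okliq unac rvcsh aog
Hunk 2: at line 5 remove [ijerg,okliq] add [tshs,takj,dxvk] -> 12 lines: gpls gxbb grml opol ohzs tblj tshs takj dxvk unac rvcsh aog
Hunk 3: at line 6 remove [takj,dxvk,unac] add [eqnj] -> 10 lines: gpls gxbb grml opol ohzs tblj tshs eqnj rvcsh aog
Hunk 4: at line 3 remove [ohzs,tblj] add [orw] -> 9 lines: gpls gxbb grml opol orw tshs eqnj rvcsh aog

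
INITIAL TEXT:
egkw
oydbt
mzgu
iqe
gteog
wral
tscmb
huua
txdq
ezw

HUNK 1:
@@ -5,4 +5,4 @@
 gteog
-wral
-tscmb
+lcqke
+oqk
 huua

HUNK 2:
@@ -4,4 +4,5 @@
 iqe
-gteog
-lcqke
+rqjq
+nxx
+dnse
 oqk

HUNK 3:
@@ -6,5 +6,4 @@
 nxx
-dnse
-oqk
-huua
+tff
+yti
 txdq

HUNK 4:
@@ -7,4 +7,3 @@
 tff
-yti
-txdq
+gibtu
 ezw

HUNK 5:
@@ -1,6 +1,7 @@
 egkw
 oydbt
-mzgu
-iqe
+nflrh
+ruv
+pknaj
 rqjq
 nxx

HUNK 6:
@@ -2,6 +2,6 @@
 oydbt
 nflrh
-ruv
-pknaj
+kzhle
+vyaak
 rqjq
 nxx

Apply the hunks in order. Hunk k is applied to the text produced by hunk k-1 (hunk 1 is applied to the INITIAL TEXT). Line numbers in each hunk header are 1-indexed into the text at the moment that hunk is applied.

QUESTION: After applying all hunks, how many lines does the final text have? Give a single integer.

Hunk 1: at line 5 remove [wral,tscmb] add [lcqke,oqk] -> 10 lines: egkw oydbt mzgu iqe gteog lcqke oqk huua txdq ezw
Hunk 2: at line 4 remove [gteog,lcqke] add [rqjq,nxx,dnse] -> 11 lines: egkw oydbt mzgu iqe rqjq nxx dnse oqk huua txdq ezw
Hunk 3: at line 6 remove [dnse,oqk,huua] add [tff,yti] -> 10 lines: egkw oydbt mzgu iqe rqjq nxx tff yti txdq ezw
Hunk 4: at line 7 remove [yti,txdq] add [gibtu] -> 9 lines: egkw oydbt mzgu iqe rqjq nxx tff gibtu ezw
Hunk 5: at line 1 remove [mzgu,iqe] add [nflrh,ruv,pknaj] -> 10 lines: egkw oydbt nflrh ruv pknaj rqjq nxx tff gibtu ezw
Hunk 6: at line 2 remove [ruv,pknaj] add [kzhle,vyaak] -> 10 lines: egkw oydbt nflrh kzhle vyaak rqjq nxx tff gibtu ezw
Final line count: 10

Answer: 10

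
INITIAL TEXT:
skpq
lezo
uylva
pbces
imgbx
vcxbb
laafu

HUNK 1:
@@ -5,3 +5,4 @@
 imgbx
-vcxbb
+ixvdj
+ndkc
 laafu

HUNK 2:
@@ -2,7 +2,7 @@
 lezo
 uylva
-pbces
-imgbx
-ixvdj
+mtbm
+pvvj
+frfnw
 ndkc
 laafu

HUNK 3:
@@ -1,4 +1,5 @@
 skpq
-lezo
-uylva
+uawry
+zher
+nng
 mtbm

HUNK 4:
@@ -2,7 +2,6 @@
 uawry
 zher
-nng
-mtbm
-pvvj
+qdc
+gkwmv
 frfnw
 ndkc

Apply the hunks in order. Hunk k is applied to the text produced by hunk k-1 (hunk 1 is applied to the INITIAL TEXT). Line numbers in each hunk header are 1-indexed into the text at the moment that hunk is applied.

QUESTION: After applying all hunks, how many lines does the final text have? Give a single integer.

Answer: 8

Derivation:
Hunk 1: at line 5 remove [vcxbb] add [ixvdj,ndkc] -> 8 lines: skpq lezo uylva pbces imgbx ixvdj ndkc laafu
Hunk 2: at line 2 remove [pbces,imgbx,ixvdj] add [mtbm,pvvj,frfnw] -> 8 lines: skpq lezo uylva mtbm pvvj frfnw ndkc laafu
Hunk 3: at line 1 remove [lezo,uylva] add [uawry,zher,nng] -> 9 lines: skpq uawry zher nng mtbm pvvj frfnw ndkc laafu
Hunk 4: at line 2 remove [nng,mtbm,pvvj] add [qdc,gkwmv] -> 8 lines: skpq uawry zher qdc gkwmv frfnw ndkc laafu
Final line count: 8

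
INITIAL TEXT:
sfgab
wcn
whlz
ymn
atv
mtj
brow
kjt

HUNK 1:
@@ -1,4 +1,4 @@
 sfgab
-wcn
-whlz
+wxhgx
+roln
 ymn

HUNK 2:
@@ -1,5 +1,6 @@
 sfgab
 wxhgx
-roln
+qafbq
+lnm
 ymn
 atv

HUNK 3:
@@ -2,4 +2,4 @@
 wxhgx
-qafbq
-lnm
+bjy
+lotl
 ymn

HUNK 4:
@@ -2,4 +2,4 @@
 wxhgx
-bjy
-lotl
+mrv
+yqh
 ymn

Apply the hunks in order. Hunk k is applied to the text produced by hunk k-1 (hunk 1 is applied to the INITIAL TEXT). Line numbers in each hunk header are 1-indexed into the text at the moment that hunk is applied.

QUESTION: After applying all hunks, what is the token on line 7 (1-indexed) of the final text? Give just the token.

Answer: mtj

Derivation:
Hunk 1: at line 1 remove [wcn,whlz] add [wxhgx,roln] -> 8 lines: sfgab wxhgx roln ymn atv mtj brow kjt
Hunk 2: at line 1 remove [roln] add [qafbq,lnm] -> 9 lines: sfgab wxhgx qafbq lnm ymn atv mtj brow kjt
Hunk 3: at line 2 remove [qafbq,lnm] add [bjy,lotl] -> 9 lines: sfgab wxhgx bjy lotl ymn atv mtj brow kjt
Hunk 4: at line 2 remove [bjy,lotl] add [mrv,yqh] -> 9 lines: sfgab wxhgx mrv yqh ymn atv mtj brow kjt
Final line 7: mtj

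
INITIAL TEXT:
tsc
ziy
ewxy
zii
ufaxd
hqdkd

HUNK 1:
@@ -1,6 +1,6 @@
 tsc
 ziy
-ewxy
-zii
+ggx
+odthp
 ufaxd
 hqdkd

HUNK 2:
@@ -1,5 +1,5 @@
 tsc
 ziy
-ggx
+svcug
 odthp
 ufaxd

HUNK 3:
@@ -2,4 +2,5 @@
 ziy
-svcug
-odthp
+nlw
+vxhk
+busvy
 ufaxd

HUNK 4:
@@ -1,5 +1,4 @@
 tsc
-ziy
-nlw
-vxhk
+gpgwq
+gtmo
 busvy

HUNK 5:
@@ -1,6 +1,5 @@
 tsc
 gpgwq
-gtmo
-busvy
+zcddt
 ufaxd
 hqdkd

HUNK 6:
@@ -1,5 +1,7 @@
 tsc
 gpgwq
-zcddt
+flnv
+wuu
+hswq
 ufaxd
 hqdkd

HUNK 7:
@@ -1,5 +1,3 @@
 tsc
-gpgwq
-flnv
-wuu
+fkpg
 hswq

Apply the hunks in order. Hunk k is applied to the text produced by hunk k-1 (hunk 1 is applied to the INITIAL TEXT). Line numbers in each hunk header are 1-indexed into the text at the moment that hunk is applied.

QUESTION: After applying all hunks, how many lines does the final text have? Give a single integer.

Answer: 5

Derivation:
Hunk 1: at line 1 remove [ewxy,zii] add [ggx,odthp] -> 6 lines: tsc ziy ggx odthp ufaxd hqdkd
Hunk 2: at line 1 remove [ggx] add [svcug] -> 6 lines: tsc ziy svcug odthp ufaxd hqdkd
Hunk 3: at line 2 remove [svcug,odthp] add [nlw,vxhk,busvy] -> 7 lines: tsc ziy nlw vxhk busvy ufaxd hqdkd
Hunk 4: at line 1 remove [ziy,nlw,vxhk] add [gpgwq,gtmo] -> 6 lines: tsc gpgwq gtmo busvy ufaxd hqdkd
Hunk 5: at line 1 remove [gtmo,busvy] add [zcddt] -> 5 lines: tsc gpgwq zcddt ufaxd hqdkd
Hunk 6: at line 1 remove [zcddt] add [flnv,wuu,hswq] -> 7 lines: tsc gpgwq flnv wuu hswq ufaxd hqdkd
Hunk 7: at line 1 remove [gpgwq,flnv,wuu] add [fkpg] -> 5 lines: tsc fkpg hswq ufaxd hqdkd
Final line count: 5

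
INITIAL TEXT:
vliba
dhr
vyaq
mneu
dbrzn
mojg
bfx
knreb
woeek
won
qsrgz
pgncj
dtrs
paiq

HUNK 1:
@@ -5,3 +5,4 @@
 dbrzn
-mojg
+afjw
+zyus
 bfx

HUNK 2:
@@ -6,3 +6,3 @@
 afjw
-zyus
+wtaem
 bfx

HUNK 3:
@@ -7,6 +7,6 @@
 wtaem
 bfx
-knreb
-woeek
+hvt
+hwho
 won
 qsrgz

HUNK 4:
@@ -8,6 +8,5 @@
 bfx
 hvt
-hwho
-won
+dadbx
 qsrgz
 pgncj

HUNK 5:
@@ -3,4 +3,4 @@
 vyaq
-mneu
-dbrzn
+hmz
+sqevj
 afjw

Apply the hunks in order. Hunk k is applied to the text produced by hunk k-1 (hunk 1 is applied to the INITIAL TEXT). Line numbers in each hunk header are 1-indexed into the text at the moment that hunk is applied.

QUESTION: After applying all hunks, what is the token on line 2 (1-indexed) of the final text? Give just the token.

Hunk 1: at line 5 remove [mojg] add [afjw,zyus] -> 15 lines: vliba dhr vyaq mneu dbrzn afjw zyus bfx knreb woeek won qsrgz pgncj dtrs paiq
Hunk 2: at line 6 remove [zyus] add [wtaem] -> 15 lines: vliba dhr vyaq mneu dbrzn afjw wtaem bfx knreb woeek won qsrgz pgncj dtrs paiq
Hunk 3: at line 7 remove [knreb,woeek] add [hvt,hwho] -> 15 lines: vliba dhr vyaq mneu dbrzn afjw wtaem bfx hvt hwho won qsrgz pgncj dtrs paiq
Hunk 4: at line 8 remove [hwho,won] add [dadbx] -> 14 lines: vliba dhr vyaq mneu dbrzn afjw wtaem bfx hvt dadbx qsrgz pgncj dtrs paiq
Hunk 5: at line 3 remove [mneu,dbrzn] add [hmz,sqevj] -> 14 lines: vliba dhr vyaq hmz sqevj afjw wtaem bfx hvt dadbx qsrgz pgncj dtrs paiq
Final line 2: dhr

Answer: dhr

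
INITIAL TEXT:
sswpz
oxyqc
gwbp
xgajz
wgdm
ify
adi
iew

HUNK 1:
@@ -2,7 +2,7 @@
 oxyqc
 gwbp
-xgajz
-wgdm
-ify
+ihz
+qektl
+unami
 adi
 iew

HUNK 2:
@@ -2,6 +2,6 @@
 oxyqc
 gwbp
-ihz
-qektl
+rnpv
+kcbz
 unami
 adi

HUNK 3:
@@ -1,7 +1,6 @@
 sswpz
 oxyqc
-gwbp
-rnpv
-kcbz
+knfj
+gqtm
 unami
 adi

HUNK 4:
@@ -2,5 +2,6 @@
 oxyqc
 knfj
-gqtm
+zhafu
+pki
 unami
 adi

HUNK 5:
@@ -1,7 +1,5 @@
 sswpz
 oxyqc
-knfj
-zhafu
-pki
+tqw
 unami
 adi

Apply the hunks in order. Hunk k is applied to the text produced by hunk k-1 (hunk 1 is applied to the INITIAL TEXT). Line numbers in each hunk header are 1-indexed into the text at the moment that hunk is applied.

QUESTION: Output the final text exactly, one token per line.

Answer: sswpz
oxyqc
tqw
unami
adi
iew

Derivation:
Hunk 1: at line 2 remove [xgajz,wgdm,ify] add [ihz,qektl,unami] -> 8 lines: sswpz oxyqc gwbp ihz qektl unami adi iew
Hunk 2: at line 2 remove [ihz,qektl] add [rnpv,kcbz] -> 8 lines: sswpz oxyqc gwbp rnpv kcbz unami adi iew
Hunk 3: at line 1 remove [gwbp,rnpv,kcbz] add [knfj,gqtm] -> 7 lines: sswpz oxyqc knfj gqtm unami adi iew
Hunk 4: at line 2 remove [gqtm] add [zhafu,pki] -> 8 lines: sswpz oxyqc knfj zhafu pki unami adi iew
Hunk 5: at line 1 remove [knfj,zhafu,pki] add [tqw] -> 6 lines: sswpz oxyqc tqw unami adi iew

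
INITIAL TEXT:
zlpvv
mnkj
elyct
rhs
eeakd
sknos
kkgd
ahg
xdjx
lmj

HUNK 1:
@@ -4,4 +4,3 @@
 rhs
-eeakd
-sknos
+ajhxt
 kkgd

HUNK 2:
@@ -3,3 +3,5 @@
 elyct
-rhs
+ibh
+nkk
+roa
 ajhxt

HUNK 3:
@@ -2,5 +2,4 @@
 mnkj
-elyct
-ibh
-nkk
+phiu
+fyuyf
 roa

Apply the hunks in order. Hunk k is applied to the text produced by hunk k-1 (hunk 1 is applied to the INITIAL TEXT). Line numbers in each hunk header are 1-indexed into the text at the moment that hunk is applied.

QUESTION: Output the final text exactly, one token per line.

Answer: zlpvv
mnkj
phiu
fyuyf
roa
ajhxt
kkgd
ahg
xdjx
lmj

Derivation:
Hunk 1: at line 4 remove [eeakd,sknos] add [ajhxt] -> 9 lines: zlpvv mnkj elyct rhs ajhxt kkgd ahg xdjx lmj
Hunk 2: at line 3 remove [rhs] add [ibh,nkk,roa] -> 11 lines: zlpvv mnkj elyct ibh nkk roa ajhxt kkgd ahg xdjx lmj
Hunk 3: at line 2 remove [elyct,ibh,nkk] add [phiu,fyuyf] -> 10 lines: zlpvv mnkj phiu fyuyf roa ajhxt kkgd ahg xdjx lmj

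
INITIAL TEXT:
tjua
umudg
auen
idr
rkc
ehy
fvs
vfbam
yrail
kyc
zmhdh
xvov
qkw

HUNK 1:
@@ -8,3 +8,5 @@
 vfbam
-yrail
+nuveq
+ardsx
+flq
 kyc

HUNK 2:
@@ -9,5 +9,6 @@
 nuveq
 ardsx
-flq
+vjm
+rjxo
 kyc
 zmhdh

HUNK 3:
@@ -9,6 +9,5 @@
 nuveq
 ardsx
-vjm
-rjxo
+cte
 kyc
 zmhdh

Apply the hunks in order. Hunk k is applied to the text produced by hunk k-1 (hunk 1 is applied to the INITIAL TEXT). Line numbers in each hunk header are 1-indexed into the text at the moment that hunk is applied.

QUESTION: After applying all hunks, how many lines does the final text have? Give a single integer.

Hunk 1: at line 8 remove [yrail] add [nuveq,ardsx,flq] -> 15 lines: tjua umudg auen idr rkc ehy fvs vfbam nuveq ardsx flq kyc zmhdh xvov qkw
Hunk 2: at line 9 remove [flq] add [vjm,rjxo] -> 16 lines: tjua umudg auen idr rkc ehy fvs vfbam nuveq ardsx vjm rjxo kyc zmhdh xvov qkw
Hunk 3: at line 9 remove [vjm,rjxo] add [cte] -> 15 lines: tjua umudg auen idr rkc ehy fvs vfbam nuveq ardsx cte kyc zmhdh xvov qkw
Final line count: 15

Answer: 15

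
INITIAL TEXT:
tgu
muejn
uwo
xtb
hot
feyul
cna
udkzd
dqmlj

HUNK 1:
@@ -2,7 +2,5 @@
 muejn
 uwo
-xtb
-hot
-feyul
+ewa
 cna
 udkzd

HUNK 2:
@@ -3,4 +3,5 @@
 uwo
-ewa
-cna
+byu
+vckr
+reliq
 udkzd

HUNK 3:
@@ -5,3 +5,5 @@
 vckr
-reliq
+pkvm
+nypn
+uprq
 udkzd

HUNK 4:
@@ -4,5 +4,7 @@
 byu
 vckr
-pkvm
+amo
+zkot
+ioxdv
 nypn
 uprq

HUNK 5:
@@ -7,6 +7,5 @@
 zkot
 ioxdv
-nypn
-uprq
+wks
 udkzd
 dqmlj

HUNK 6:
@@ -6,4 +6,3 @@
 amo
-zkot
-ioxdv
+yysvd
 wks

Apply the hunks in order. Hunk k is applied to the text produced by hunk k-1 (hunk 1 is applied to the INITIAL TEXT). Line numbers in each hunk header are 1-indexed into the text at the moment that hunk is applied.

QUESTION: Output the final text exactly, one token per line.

Answer: tgu
muejn
uwo
byu
vckr
amo
yysvd
wks
udkzd
dqmlj

Derivation:
Hunk 1: at line 2 remove [xtb,hot,feyul] add [ewa] -> 7 lines: tgu muejn uwo ewa cna udkzd dqmlj
Hunk 2: at line 3 remove [ewa,cna] add [byu,vckr,reliq] -> 8 lines: tgu muejn uwo byu vckr reliq udkzd dqmlj
Hunk 3: at line 5 remove [reliq] add [pkvm,nypn,uprq] -> 10 lines: tgu muejn uwo byu vckr pkvm nypn uprq udkzd dqmlj
Hunk 4: at line 4 remove [pkvm] add [amo,zkot,ioxdv] -> 12 lines: tgu muejn uwo byu vckr amo zkot ioxdv nypn uprq udkzd dqmlj
Hunk 5: at line 7 remove [nypn,uprq] add [wks] -> 11 lines: tgu muejn uwo byu vckr amo zkot ioxdv wks udkzd dqmlj
Hunk 6: at line 6 remove [zkot,ioxdv] add [yysvd] -> 10 lines: tgu muejn uwo byu vckr amo yysvd wks udkzd dqmlj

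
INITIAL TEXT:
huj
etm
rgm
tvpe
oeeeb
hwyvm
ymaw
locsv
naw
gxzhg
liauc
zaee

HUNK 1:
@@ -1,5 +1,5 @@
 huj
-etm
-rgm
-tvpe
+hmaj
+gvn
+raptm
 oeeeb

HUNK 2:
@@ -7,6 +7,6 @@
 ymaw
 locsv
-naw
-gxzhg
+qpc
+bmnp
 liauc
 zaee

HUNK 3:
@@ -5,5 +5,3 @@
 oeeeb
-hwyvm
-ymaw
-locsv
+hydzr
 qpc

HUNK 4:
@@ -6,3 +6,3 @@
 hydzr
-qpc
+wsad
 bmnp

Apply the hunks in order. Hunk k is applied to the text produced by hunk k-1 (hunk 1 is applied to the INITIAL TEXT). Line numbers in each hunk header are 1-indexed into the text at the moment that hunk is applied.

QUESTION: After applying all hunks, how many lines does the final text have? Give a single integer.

Hunk 1: at line 1 remove [etm,rgm,tvpe] add [hmaj,gvn,raptm] -> 12 lines: huj hmaj gvn raptm oeeeb hwyvm ymaw locsv naw gxzhg liauc zaee
Hunk 2: at line 7 remove [naw,gxzhg] add [qpc,bmnp] -> 12 lines: huj hmaj gvn raptm oeeeb hwyvm ymaw locsv qpc bmnp liauc zaee
Hunk 3: at line 5 remove [hwyvm,ymaw,locsv] add [hydzr] -> 10 lines: huj hmaj gvn raptm oeeeb hydzr qpc bmnp liauc zaee
Hunk 4: at line 6 remove [qpc] add [wsad] -> 10 lines: huj hmaj gvn raptm oeeeb hydzr wsad bmnp liauc zaee
Final line count: 10

Answer: 10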